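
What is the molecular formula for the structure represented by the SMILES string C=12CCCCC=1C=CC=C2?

Heavy atoms from the SMILES: 10 C.
Implicit hydrogens by atom environment:
  4 × C: 2 H each → 8
  4 × C (aromatic): 1 H each → 4
  2 × C (aromatic): no H
  Total hydrogens = 12.
Molecular formula: C10H12

C10H12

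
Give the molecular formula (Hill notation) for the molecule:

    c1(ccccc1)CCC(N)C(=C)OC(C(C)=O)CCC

Heavy atoms from the SMILES: 17 C, 1 N, 2 O.
Implicit hydrogens by atom environment:
  5 × C: 2 H each → 10
  5 × C (aromatic): 1 H each → 5
  2 × C: 3 H each → 6
  2 × C: 1 H each → 2
  2 × C: no H
  2 × O: no H
  1 × C (aromatic): no H
  1 × N: 2 H
  Total hydrogens = 25.
Molecular formula: C17H25NO2

C17H25NO2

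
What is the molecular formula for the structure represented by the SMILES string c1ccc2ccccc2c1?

Heavy atoms from the SMILES: 10 C.
Implicit hydrogens by atom environment:
  8 × C (aromatic): 1 H each → 8
  2 × C (aromatic): no H
  Total hydrogens = 8.
Molecular formula: C10H8

C10H8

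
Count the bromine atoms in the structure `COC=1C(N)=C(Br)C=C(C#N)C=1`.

The symbol for bromine appears 1 time in the SMILES.

1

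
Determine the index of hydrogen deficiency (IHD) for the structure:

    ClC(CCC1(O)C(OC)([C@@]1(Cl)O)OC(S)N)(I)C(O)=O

2

Molecular formula from the SMILES: C9H14Cl2INO6S.
DoU = (2C + 2 + N − H − X)/2 = (2·9 + 2 + 1 − 14 − 3)/2 = 4/2 = 2.
(Structurally: 1 ring(s) + 1 π bond(s) = 2.)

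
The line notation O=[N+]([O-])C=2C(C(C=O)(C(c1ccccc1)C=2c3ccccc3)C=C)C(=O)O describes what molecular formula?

C21H17NO5

Heavy atoms from the SMILES: 21 C, 1 N, 5 O.
Implicit hydrogens by atom environment:
  10 × C (aromatic): 1 H each → 10
  4 × C: 1 H each → 4
  4 × C: no H
  3 × O: no H
  2 × C (aromatic): no H
  1 × C: 2 H
  1 × N (charge +1): no H
  1 × O: 1 H
  1 × O (charge -1): no H
  Total hydrogens = 17.
Molecular formula: C21H17NO5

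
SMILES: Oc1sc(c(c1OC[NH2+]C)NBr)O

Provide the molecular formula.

Heavy atoms from the SMILES: 1 Br, 6 C, 2 N, 3 O, 1 S.
Implicit hydrogens by atom environment:
  4 × C (aromatic): no H
  2 × O: 1 H each → 2
  1 × Br: no H
  1 × C: 3 H
  1 × C: 2 H
  1 × N (charge +1): 2 H
  1 × N: 1 H
  1 × O: no H
  1 × S (aromatic): no H
  Total hydrogens = 10.
Net charge +1.
Molecular formula: C6H10BrN2O3S+

C6H10BrN2O3S+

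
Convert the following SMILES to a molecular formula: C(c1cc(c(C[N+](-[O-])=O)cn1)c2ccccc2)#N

Heavy atoms from the SMILES: 13 C, 3 N, 2 O.
Implicit hydrogens by atom environment:
  7 × C (aromatic): 1 H each → 7
  4 × C (aromatic): no H
  1 × C: 2 H
  1 × C: no H
  1 × N (aromatic): no H
  1 × N: no H
  1 × N (charge +1): no H
  1 × O: no H
  1 × O (charge -1): no H
  Total hydrogens = 9.
Molecular formula: C13H9N3O2

C13H9N3O2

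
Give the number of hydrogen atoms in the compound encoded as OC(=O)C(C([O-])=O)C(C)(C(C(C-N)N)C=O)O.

Hydrogens are implicit in SMILES; fill each atom to its normal valence:
  4 × C: 1 H each → 4
  3 × C: no H
  3 × O: no H
  2 × N: 2 H each → 4
  2 × O: 1 H each → 2
  1 × C: 3 H
  1 × C: 2 H
  1 × O (charge -1): no H
  Total hydrogens = 15.

15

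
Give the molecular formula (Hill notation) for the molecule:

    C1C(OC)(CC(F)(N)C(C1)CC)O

Heavy atoms from the SMILES: 9 C, 1 F, 1 N, 2 O.
Implicit hydrogens by atom environment:
  4 × C: 2 H each → 8
  2 × C: 3 H each → 6
  2 × C: no H
  1 × C: 1 H
  1 × F: no H
  1 × N: 2 H
  1 × O: 1 H
  1 × O: no H
  Total hydrogens = 18.
Molecular formula: C9H18FNO2

C9H18FNO2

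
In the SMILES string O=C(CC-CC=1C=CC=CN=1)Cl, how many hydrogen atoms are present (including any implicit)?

10

Hydrogens are implicit in SMILES; fill each atom to its normal valence:
  4 × C (aromatic): 1 H each → 4
  3 × C: 2 H each → 6
  1 × C (aromatic): no H
  1 × C: no H
  1 × Cl: no H
  1 × N (aromatic): no H
  1 × O: no H
  Total hydrogens = 10.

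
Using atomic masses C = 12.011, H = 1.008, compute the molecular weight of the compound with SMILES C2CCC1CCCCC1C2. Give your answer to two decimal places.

138.25

Molecular formula: C10H18.
M = 10×12.011 + 18×1.008 = 138.25 g/mol.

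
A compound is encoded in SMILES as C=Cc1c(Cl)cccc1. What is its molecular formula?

C8H7Cl

Heavy atoms from the SMILES: 8 C, 1 Cl.
Implicit hydrogens by atom environment:
  4 × C (aromatic): 1 H each → 4
  2 × C (aromatic): no H
  1 × C: 2 H
  1 × C: 1 H
  1 × Cl: no H
  Total hydrogens = 7.
Molecular formula: C8H7Cl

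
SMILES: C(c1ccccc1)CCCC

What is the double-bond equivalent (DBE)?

4

Molecular formula from the SMILES: C11H16.
DoU = (2C + 2 + N − H − X)/2 = (2·11 + 2 + 0 − 16 − 0)/2 = 8/2 = 4.
(Structurally: 1 ring(s) + 3 π bond(s) = 4.)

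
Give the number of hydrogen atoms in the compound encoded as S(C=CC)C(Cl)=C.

Hydrogens are implicit in SMILES; fill each atom to its normal valence:
  2 × C: 1 H each → 2
  1 × C: 3 H
  1 × C: 2 H
  1 × C: no H
  1 × Cl: no H
  1 × S: no H
  Total hydrogens = 7.

7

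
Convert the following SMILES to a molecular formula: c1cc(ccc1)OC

C7H8O

Heavy atoms from the SMILES: 7 C, 1 O.
Implicit hydrogens by atom environment:
  5 × C (aromatic): 1 H each → 5
  1 × C: 3 H
  1 × C (aromatic): no H
  1 × O: no H
  Total hydrogens = 8.
Molecular formula: C7H8O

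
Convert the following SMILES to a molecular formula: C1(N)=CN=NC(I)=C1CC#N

C6H5IN4

Heavy atoms from the SMILES: 6 C, 1 I, 4 N.
Implicit hydrogens by atom environment:
  3 × C (aromatic): no H
  2 × N (aromatic): no H
  1 × C: 2 H
  1 × C (aromatic): 1 H
  1 × C: no H
  1 × I: no H
  1 × N: 2 H
  1 × N: no H
  Total hydrogens = 5.
Molecular formula: C6H5IN4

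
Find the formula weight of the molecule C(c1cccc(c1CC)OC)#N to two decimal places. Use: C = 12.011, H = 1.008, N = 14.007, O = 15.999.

161.20

Molecular formula: C10H11NO.
M = 10×12.011 + 11×1.008 + 1×14.007 + 1×15.999 = 161.20 g/mol.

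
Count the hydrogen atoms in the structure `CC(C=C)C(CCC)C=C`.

18

Hydrogens are implicit in SMILES; fill each atom to its normal valence:
  4 × C: 2 H each → 8
  4 × C: 1 H each → 4
  2 × C: 3 H each → 6
  Total hydrogens = 18.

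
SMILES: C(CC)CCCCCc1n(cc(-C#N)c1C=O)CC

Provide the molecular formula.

C16H24N2O

Heavy atoms from the SMILES: 16 C, 2 N, 1 O.
Implicit hydrogens by atom environment:
  8 × C: 2 H each → 16
  3 × C (aromatic): no H
  2 × C: 3 H each → 6
  1 × C (aromatic): 1 H
  1 × C: 1 H
  1 × C: no H
  1 × N (aromatic): no H
  1 × N: no H
  1 × O: no H
  Total hydrogens = 24.
Molecular formula: C16H24N2O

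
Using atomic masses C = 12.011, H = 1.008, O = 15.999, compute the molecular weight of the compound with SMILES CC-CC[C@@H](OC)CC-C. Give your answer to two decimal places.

144.26

Molecular formula: C9H20O.
M = 9×12.011 + 20×1.008 + 1×15.999 = 144.26 g/mol.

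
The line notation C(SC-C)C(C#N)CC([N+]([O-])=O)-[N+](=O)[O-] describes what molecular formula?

C7H11N3O4S

Heavy atoms from the SMILES: 7 C, 3 N, 4 O, 1 S.
Implicit hydrogens by atom environment:
  3 × C: 2 H each → 6
  2 × C: 1 H each → 2
  2 × N (charge +1): no H
  2 × O: no H
  2 × O (charge -1): no H
  1 × C: 3 H
  1 × C: no H
  1 × N: no H
  1 × S: no H
  Total hydrogens = 11.
Molecular formula: C7H11N3O4S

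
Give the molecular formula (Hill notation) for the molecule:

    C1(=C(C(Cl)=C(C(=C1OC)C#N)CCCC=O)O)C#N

Heavy atoms from the SMILES: 13 C, 1 Cl, 2 N, 3 O.
Implicit hydrogens by atom environment:
  6 × C (aromatic): no H
  3 × C: 2 H each → 6
  2 × C: no H
  2 × N: no H
  2 × O: no H
  1 × C: 3 H
  1 × C: 1 H
  1 × Cl: no H
  1 × O: 1 H
  Total hydrogens = 11.
Molecular formula: C13H11ClN2O3

C13H11ClN2O3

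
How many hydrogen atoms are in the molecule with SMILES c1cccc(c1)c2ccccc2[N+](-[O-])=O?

Hydrogens are implicit in SMILES; fill each atom to its normal valence:
  9 × C (aromatic): 1 H each → 9
  3 × C (aromatic): no H
  1 × N (charge +1): no H
  1 × O: no H
  1 × O (charge -1): no H
  Total hydrogens = 9.

9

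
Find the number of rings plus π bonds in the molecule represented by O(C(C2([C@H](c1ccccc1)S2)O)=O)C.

6

Molecular formula from the SMILES: C10H10O3S.
DoU = (2C + 2 + N − H − X)/2 = (2·10 + 2 + 0 − 10 − 0)/2 = 12/2 = 6.
(Structurally: 2 ring(s) + 4 π bond(s) = 6.)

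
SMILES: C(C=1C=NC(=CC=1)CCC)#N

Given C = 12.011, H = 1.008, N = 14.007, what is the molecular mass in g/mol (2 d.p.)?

146.19

Molecular formula: C9H10N2.
M = 9×12.011 + 10×1.008 + 2×14.007 = 146.19 g/mol.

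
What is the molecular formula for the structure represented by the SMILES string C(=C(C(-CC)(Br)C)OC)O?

C7H13BrO2

Heavy atoms from the SMILES: 1 Br, 7 C, 2 O.
Implicit hydrogens by atom environment:
  3 × C: 3 H each → 9
  2 × C: no H
  1 × Br: no H
  1 × C: 2 H
  1 × C: 1 H
  1 × O: 1 H
  1 × O: no H
  Total hydrogens = 13.
Molecular formula: C7H13BrO2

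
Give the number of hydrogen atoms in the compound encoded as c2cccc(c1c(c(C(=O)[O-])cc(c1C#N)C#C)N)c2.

9

Hydrogens are implicit in SMILES; fill each atom to its normal valence:
  6 × C (aromatic): 1 H each → 6
  6 × C (aromatic): no H
  3 × C: no H
  1 × C: 1 H
  1 × N: 2 H
  1 × N: no H
  1 × O: no H
  1 × O (charge -1): no H
  Total hydrogens = 9.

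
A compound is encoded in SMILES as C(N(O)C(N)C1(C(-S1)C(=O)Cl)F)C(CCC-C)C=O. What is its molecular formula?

Heavy atoms from the SMILES: 11 C, 1 Cl, 1 F, 2 N, 3 O, 1 S.
Implicit hydrogens by atom environment:
  4 × C: 2 H each → 8
  4 × C: 1 H each → 4
  2 × C: no H
  2 × O: no H
  1 × C: 3 H
  1 × Cl: no H
  1 × F: no H
  1 × N: 2 H
  1 × N: no H
  1 × O: 1 H
  1 × S: no H
  Total hydrogens = 18.
Molecular formula: C11H18ClFN2O3S

C11H18ClFN2O3S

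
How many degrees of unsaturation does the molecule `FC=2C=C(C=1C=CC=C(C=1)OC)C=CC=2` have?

8

Molecular formula from the SMILES: C13H11FO.
DoU = (2C + 2 + N − H − X)/2 = (2·13 + 2 + 0 − 11 − 1)/2 = 16/2 = 8.
(Structurally: 2 ring(s) + 6 π bond(s) = 8.)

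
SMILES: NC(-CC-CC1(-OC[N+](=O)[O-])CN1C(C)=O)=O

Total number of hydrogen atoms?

15

Hydrogens are implicit in SMILES; fill each atom to its normal valence:
  5 × C: 2 H each → 10
  4 × O: no H
  3 × C: no H
  1 × C: 3 H
  1 × N: 2 H
  1 × N: no H
  1 × N (charge +1): no H
  1 × O (charge -1): no H
  Total hydrogens = 15.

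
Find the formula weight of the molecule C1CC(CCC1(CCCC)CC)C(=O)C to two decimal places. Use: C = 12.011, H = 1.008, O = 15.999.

Molecular formula: C14H26O.
M = 14×12.011 + 26×1.008 + 1×15.999 = 210.36 g/mol.

210.36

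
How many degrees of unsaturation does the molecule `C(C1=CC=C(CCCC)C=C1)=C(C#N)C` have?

7

Molecular formula from the SMILES: C14H17N.
DoU = (2C + 2 + N − H − X)/2 = (2·14 + 2 + 1 − 17 − 0)/2 = 14/2 = 7.
(Structurally: 1 ring(s) + 6 π bond(s) = 7.)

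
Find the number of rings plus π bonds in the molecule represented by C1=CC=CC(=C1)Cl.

Molecular formula from the SMILES: C6H5Cl.
DoU = (2C + 2 + N − H − X)/2 = (2·6 + 2 + 0 − 5 − 1)/2 = 8/2 = 4.
(Structurally: 1 ring(s) + 3 π bond(s) = 4.)

4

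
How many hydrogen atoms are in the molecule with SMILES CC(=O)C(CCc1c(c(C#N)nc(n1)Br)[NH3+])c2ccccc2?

Hydrogens are implicit in SMILES; fill each atom to its normal valence:
  5 × C (aromatic): 1 H each → 5
  5 × C (aromatic): no H
  2 × C: 2 H each → 4
  2 × C: no H
  2 × N (aromatic): no H
  1 × Br: no H
  1 × C: 3 H
  1 × C: 1 H
  1 × N (charge +1): 3 H
  1 × N: no H
  1 × O: no H
  Total hydrogens = 16.

16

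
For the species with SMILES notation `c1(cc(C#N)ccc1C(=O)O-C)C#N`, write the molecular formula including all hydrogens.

Heavy atoms from the SMILES: 10 C, 2 N, 2 O.
Implicit hydrogens by atom environment:
  3 × C (aromatic): 1 H each → 3
  3 × C (aromatic): no H
  3 × C: no H
  2 × N: no H
  2 × O: no H
  1 × C: 3 H
  Total hydrogens = 6.
Molecular formula: C10H6N2O2

C10H6N2O2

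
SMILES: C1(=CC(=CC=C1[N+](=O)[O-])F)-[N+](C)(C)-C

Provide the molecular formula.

C9H12FN2O2+

Heavy atoms from the SMILES: 9 C, 1 F, 2 N, 2 O.
Implicit hydrogens by atom environment:
  3 × C: 3 H each → 9
  3 × C (aromatic): 1 H each → 3
  3 × C (aromatic): no H
  2 × N (charge +1): no H
  1 × F: no H
  1 × O: no H
  1 × O (charge -1): no H
  Total hydrogens = 12.
Net charge +1.
Molecular formula: C9H12FN2O2+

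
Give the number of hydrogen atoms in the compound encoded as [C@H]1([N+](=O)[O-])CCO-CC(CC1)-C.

Hydrogens are implicit in SMILES; fill each atom to its normal valence:
  5 × C: 2 H each → 10
  2 × C: 1 H each → 2
  2 × O: no H
  1 × C: 3 H
  1 × N (charge +1): no H
  1 × O (charge -1): no H
  Total hydrogens = 15.

15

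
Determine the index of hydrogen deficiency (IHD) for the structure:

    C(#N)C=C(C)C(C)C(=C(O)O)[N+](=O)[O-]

Molecular formula from the SMILES: C8H10N2O4.
DoU = (2C + 2 + N − H − X)/2 = (2·8 + 2 + 2 − 10 − 0)/2 = 10/2 = 5.
(Structurally: 0 ring(s) + 5 π bond(s) = 5.)

5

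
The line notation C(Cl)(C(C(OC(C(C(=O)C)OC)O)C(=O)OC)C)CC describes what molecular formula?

Heavy atoms from the SMILES: 13 C, 1 Cl, 6 O.
Implicit hydrogens by atom environment:
  5 × C: 3 H each → 15
  5 × C: 1 H each → 5
  5 × O: no H
  2 × C: no H
  1 × C: 2 H
  1 × Cl: no H
  1 × O: 1 H
  Total hydrogens = 23.
Molecular formula: C13H23ClO6

C13H23ClO6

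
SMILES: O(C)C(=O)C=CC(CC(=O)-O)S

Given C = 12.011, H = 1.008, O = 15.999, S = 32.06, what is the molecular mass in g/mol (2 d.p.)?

190.21

Molecular formula: C7H10O4S.
M = 7×12.011 + 10×1.008 + 4×15.999 + 1×32.06 = 190.21 g/mol.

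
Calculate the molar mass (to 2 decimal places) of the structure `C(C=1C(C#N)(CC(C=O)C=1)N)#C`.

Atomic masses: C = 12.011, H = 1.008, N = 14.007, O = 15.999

160.18

Molecular formula: C9H8N2O.
M = 9×12.011 + 8×1.008 + 2×14.007 + 1×15.999 = 160.18 g/mol.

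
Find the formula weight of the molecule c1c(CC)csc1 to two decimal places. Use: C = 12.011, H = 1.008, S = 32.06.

112.19

Molecular formula: C6H8S.
M = 6×12.011 + 8×1.008 + 1×32.06 = 112.19 g/mol.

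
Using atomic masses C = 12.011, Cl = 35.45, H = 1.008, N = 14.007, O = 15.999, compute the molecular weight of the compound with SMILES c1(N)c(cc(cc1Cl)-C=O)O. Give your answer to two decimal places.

171.58

Molecular formula: C7H6ClNO2.
M = 7×12.011 + 1×35.45 + 6×1.008 + 1×14.007 + 2×15.999 = 171.58 g/mol.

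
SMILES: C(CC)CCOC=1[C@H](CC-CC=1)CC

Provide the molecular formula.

C13H24O

Heavy atoms from the SMILES: 13 C, 1 O.
Implicit hydrogens by atom environment:
  8 × C: 2 H each → 16
  2 × C: 3 H each → 6
  2 × C: 1 H each → 2
  1 × C: no H
  1 × O: no H
  Total hydrogens = 24.
Molecular formula: C13H24O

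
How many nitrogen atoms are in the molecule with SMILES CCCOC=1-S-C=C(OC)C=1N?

1

The symbol for nitrogen appears 1 time in the SMILES.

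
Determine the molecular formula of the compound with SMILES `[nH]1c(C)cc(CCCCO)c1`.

C9H15NO

Heavy atoms from the SMILES: 9 C, 1 N, 1 O.
Implicit hydrogens by atom environment:
  4 × C: 2 H each → 8
  2 × C (aromatic): 1 H each → 2
  2 × C (aromatic): no H
  1 × C: 3 H
  1 × N (aromatic): 1 H
  1 × O: 1 H
  Total hydrogens = 15.
Molecular formula: C9H15NO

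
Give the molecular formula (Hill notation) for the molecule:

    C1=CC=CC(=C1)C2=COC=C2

Heavy atoms from the SMILES: 10 C, 1 O.
Implicit hydrogens by atom environment:
  8 × C (aromatic): 1 H each → 8
  2 × C (aromatic): no H
  1 × O (aromatic): no H
  Total hydrogens = 8.
Molecular formula: C10H8O

C10H8O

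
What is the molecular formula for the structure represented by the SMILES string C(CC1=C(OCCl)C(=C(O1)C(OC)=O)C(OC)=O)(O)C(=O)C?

Heavy atoms from the SMILES: 13 C, 1 Cl, 8 O.
Implicit hydrogens by atom environment:
  6 × O: no H
  4 × C (aromatic): no H
  3 × C: 3 H each → 9
  3 × C: no H
  2 × C: 2 H each → 4
  1 × C: 1 H
  1 × Cl: no H
  1 × O: 1 H
  1 × O (aromatic): no H
  Total hydrogens = 15.
Molecular formula: C13H15ClO8

C13H15ClO8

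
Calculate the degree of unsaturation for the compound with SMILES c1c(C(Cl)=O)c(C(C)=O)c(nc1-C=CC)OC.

Molecular formula from the SMILES: C12H12ClNO3.
DoU = (2C + 2 + N − H − X)/2 = (2·12 + 2 + 1 − 12 − 1)/2 = 14/2 = 7.
(Structurally: 1 ring(s) + 6 π bond(s) = 7.)

7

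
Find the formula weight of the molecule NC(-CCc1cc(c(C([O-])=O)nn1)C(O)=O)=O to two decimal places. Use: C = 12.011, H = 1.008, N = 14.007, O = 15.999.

Molecular formula: C9H8N3O5-.
M = 9×12.011 + 8×1.008 + 3×14.007 + 5×15.999 = 238.18 g/mol.

238.18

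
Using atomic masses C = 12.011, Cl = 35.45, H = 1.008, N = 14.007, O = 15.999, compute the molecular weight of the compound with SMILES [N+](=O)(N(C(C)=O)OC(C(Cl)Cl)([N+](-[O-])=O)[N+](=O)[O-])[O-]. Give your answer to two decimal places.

307.00

Molecular formula: C4H4Cl2N4O8.
M = 4×12.011 + 2×35.45 + 4×1.008 + 4×14.007 + 8×15.999 = 307.00 g/mol.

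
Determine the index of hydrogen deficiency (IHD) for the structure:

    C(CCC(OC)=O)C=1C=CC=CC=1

Molecular formula from the SMILES: C11H14O2.
DoU = (2C + 2 + N − H − X)/2 = (2·11 + 2 + 0 − 14 − 0)/2 = 10/2 = 5.
(Structurally: 1 ring(s) + 4 π bond(s) = 5.)

5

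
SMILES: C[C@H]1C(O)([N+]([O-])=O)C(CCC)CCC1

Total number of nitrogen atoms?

The symbol for nitrogen appears 1 time in the SMILES.

1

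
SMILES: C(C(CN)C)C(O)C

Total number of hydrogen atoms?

Hydrogens are implicit in SMILES; fill each atom to its normal valence:
  2 × C: 3 H each → 6
  2 × C: 2 H each → 4
  2 × C: 1 H each → 2
  1 × N: 2 H
  1 × O: 1 H
  Total hydrogens = 15.

15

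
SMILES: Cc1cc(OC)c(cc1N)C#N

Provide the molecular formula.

Heavy atoms from the SMILES: 9 C, 2 N, 1 O.
Implicit hydrogens by atom environment:
  4 × C (aromatic): no H
  2 × C: 3 H each → 6
  2 × C (aromatic): 1 H each → 2
  1 × C: no H
  1 × N: 2 H
  1 × N: no H
  1 × O: no H
  Total hydrogens = 10.
Molecular formula: C9H10N2O

C9H10N2O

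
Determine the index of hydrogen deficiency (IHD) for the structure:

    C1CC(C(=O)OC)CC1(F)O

Molecular formula from the SMILES: C7H11FO3.
DoU = (2C + 2 + N − H − X)/2 = (2·7 + 2 + 0 − 11 − 1)/2 = 4/2 = 2.
(Structurally: 1 ring(s) + 1 π bond(s) = 2.)

2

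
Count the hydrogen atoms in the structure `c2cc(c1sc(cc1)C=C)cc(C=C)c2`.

Hydrogens are implicit in SMILES; fill each atom to its normal valence:
  6 × C (aromatic): 1 H each → 6
  4 × C (aromatic): no H
  2 × C: 2 H each → 4
  2 × C: 1 H each → 2
  1 × S (aromatic): no H
  Total hydrogens = 12.

12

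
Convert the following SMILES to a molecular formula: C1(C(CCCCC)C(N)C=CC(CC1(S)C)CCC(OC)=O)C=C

C20H35NO2S

Heavy atoms from the SMILES: 20 C, 1 N, 2 O, 1 S.
Implicit hydrogens by atom environment:
  8 × C: 2 H each → 16
  7 × C: 1 H each → 7
  3 × C: 3 H each → 9
  2 × C: no H
  2 × O: no H
  1 × N: 2 H
  1 × S: 1 H
  Total hydrogens = 35.
Molecular formula: C20H35NO2S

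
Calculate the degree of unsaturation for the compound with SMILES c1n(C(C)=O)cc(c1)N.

4

Molecular formula from the SMILES: C6H8N2O.
DoU = (2C + 2 + N − H − X)/2 = (2·6 + 2 + 2 − 8 − 0)/2 = 8/2 = 4.
(Structurally: 1 ring(s) + 3 π bond(s) = 4.)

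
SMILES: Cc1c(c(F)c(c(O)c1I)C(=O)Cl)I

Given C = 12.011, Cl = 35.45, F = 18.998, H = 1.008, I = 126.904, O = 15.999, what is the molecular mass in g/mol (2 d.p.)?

Molecular formula: C8H4ClFI2O2.
M = 8×12.011 + 1×35.45 + 1×18.998 + 4×1.008 + 2×126.904 + 2×15.999 = 440.37 g/mol.

440.37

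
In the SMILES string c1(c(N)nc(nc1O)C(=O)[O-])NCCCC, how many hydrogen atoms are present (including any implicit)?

13

Hydrogens are implicit in SMILES; fill each atom to its normal valence:
  4 × C (aromatic): no H
  3 × C: 2 H each → 6
  2 × N (aromatic): no H
  1 × C: 3 H
  1 × C: no H
  1 × N: 2 H
  1 × N: 1 H
  1 × O: 1 H
  1 × O: no H
  1 × O (charge -1): no H
  Total hydrogens = 13.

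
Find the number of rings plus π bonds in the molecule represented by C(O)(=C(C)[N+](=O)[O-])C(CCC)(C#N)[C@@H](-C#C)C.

Molecular formula from the SMILES: C12H16N2O3.
DoU = (2C + 2 + N − H − X)/2 = (2·12 + 2 + 2 − 16 − 0)/2 = 12/2 = 6.
(Structurally: 0 ring(s) + 6 π bond(s) = 6.)

6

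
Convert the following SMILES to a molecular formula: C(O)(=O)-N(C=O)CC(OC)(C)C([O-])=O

Heavy atoms from the SMILES: 7 C, 1 N, 6 O.
Implicit hydrogens by atom environment:
  4 × O: no H
  3 × C: no H
  2 × C: 3 H each → 6
  1 × C: 2 H
  1 × C: 1 H
  1 × N: no H
  1 × O: 1 H
  1 × O (charge -1): no H
  Total hydrogens = 10.
Net charge -1.
Molecular formula: C7H10NO6-

C7H10NO6-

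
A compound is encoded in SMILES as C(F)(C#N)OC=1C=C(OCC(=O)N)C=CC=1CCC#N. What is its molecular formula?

Heavy atoms from the SMILES: 13 C, 1 F, 3 N, 3 O.
Implicit hydrogens by atom environment:
  3 × C: 2 H each → 6
  3 × C (aromatic): 1 H each → 3
  3 × C (aromatic): no H
  3 × C: no H
  3 × O: no H
  2 × N: no H
  1 × C: 1 H
  1 × F: no H
  1 × N: 2 H
  Total hydrogens = 12.
Molecular formula: C13H12FN3O3

C13H12FN3O3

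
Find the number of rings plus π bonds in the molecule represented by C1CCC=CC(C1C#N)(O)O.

4

Molecular formula from the SMILES: C8H11NO2.
DoU = (2C + 2 + N − H − X)/2 = (2·8 + 2 + 1 − 11 − 0)/2 = 8/2 = 4.
(Structurally: 1 ring(s) + 3 π bond(s) = 4.)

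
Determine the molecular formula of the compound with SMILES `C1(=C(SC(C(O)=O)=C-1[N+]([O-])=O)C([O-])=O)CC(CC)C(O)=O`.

C11H10NO8S-

Heavy atoms from the SMILES: 11 C, 1 N, 8 O, 1 S.
Implicit hydrogens by atom environment:
  4 × C (aromatic): no H
  4 × O: no H
  3 × C: no H
  2 × C: 2 H each → 4
  2 × O: 1 H each → 2
  2 × O (charge -1): no H
  1 × C: 3 H
  1 × C: 1 H
  1 × N (charge +1): no H
  1 × S (aromatic): no H
  Total hydrogens = 10.
Net charge -1.
Molecular formula: C11H10NO8S-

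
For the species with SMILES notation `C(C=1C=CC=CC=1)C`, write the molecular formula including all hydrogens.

C8H10

Heavy atoms from the SMILES: 8 C.
Implicit hydrogens by atom environment:
  5 × C (aromatic): 1 H each → 5
  1 × C: 3 H
  1 × C: 2 H
  1 × C (aromatic): no H
  Total hydrogens = 10.
Molecular formula: C8H10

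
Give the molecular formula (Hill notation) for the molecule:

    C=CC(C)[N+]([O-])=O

C4H7NO2

Heavy atoms from the SMILES: 4 C, 1 N, 2 O.
Implicit hydrogens by atom environment:
  2 × C: 1 H each → 2
  1 × C: 3 H
  1 × C: 2 H
  1 × N (charge +1): no H
  1 × O: no H
  1 × O (charge -1): no H
  Total hydrogens = 7.
Molecular formula: C4H7NO2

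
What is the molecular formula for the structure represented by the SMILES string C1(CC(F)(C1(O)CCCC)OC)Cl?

Heavy atoms from the SMILES: 9 C, 1 Cl, 1 F, 2 O.
Implicit hydrogens by atom environment:
  4 × C: 2 H each → 8
  2 × C: 3 H each → 6
  2 × C: no H
  1 × C: 1 H
  1 × Cl: no H
  1 × F: no H
  1 × O: 1 H
  1 × O: no H
  Total hydrogens = 16.
Molecular formula: C9H16ClFO2

C9H16ClFO2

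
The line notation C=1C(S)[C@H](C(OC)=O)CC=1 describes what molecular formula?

C7H10O2S

Heavy atoms from the SMILES: 7 C, 2 O, 1 S.
Implicit hydrogens by atom environment:
  4 × C: 1 H each → 4
  2 × O: no H
  1 × C: 3 H
  1 × C: 2 H
  1 × C: no H
  1 × S: 1 H
  Total hydrogens = 10.
Molecular formula: C7H10O2S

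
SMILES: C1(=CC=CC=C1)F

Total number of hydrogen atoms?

Hydrogens are implicit in SMILES; fill each atom to its normal valence:
  5 × C (aromatic): 1 H each → 5
  1 × C (aromatic): no H
  1 × F: no H
  Total hydrogens = 5.

5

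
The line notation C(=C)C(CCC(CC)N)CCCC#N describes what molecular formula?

Heavy atoms from the SMILES: 12 C, 2 N.
Implicit hydrogens by atom environment:
  7 × C: 2 H each → 14
  3 × C: 1 H each → 3
  1 × C: 3 H
  1 × C: no H
  1 × N: 2 H
  1 × N: no H
  Total hydrogens = 22.
Molecular formula: C12H22N2

C12H22N2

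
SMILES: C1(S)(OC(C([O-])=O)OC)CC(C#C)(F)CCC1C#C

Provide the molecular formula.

Heavy atoms from the SMILES: 13 C, 1 F, 4 O, 1 S.
Implicit hydrogens by atom environment:
  5 × C: no H
  4 × C: 1 H each → 4
  3 × C: 2 H each → 6
  3 × O: no H
  1 × C: 3 H
  1 × F: no H
  1 × O (charge -1): no H
  1 × S: 1 H
  Total hydrogens = 14.
Net charge -1.
Molecular formula: C13H14FO4S-

C13H14FO4S-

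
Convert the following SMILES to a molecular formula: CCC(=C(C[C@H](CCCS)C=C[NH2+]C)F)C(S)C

C14H27FNS2+

Heavy atoms from the SMILES: 14 C, 1 F, 1 N, 2 S.
Implicit hydrogens by atom environment:
  5 × C: 2 H each → 10
  4 × C: 1 H each → 4
  3 × C: 3 H each → 9
  2 × C: no H
  2 × S: 1 H each → 2
  1 × F: no H
  1 × N (charge +1): 2 H
  Total hydrogens = 27.
Net charge +1.
Molecular formula: C14H27FNS2+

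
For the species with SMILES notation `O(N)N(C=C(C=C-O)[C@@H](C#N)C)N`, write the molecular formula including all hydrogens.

C7H12N4O2

Heavy atoms from the SMILES: 7 C, 4 N, 2 O.
Implicit hydrogens by atom environment:
  4 × C: 1 H each → 4
  2 × C: no H
  2 × N: 2 H each → 4
  2 × N: no H
  1 × C: 3 H
  1 × O: 1 H
  1 × O: no H
  Total hydrogens = 12.
Molecular formula: C7H12N4O2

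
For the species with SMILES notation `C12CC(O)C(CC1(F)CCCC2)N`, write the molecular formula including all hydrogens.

C10H18FNO

Heavy atoms from the SMILES: 10 C, 1 F, 1 N, 1 O.
Implicit hydrogens by atom environment:
  6 × C: 2 H each → 12
  3 × C: 1 H each → 3
  1 × C: no H
  1 × F: no H
  1 × N: 2 H
  1 × O: 1 H
  Total hydrogens = 18.
Molecular formula: C10H18FNO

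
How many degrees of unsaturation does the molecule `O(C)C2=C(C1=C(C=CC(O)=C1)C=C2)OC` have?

Molecular formula from the SMILES: C12H12O3.
DoU = (2C + 2 + N − H − X)/2 = (2·12 + 2 + 0 − 12 − 0)/2 = 14/2 = 7.
(Structurally: 2 ring(s) + 5 π bond(s) = 7.)

7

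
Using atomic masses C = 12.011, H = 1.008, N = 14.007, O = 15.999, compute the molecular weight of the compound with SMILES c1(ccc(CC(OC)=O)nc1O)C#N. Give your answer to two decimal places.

Molecular formula: C9H8N2O3.
M = 9×12.011 + 8×1.008 + 2×14.007 + 3×15.999 = 192.17 g/mol.

192.17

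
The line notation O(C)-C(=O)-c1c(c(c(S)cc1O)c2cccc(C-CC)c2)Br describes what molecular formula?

Heavy atoms from the SMILES: 1 Br, 17 C, 3 O, 1 S.
Implicit hydrogens by atom environment:
  7 × C (aromatic): no H
  5 × C (aromatic): 1 H each → 5
  2 × C: 3 H each → 6
  2 × C: 2 H each → 4
  2 × O: no H
  1 × Br: no H
  1 × C: no H
  1 × O: 1 H
  1 × S: 1 H
  Total hydrogens = 17.
Molecular formula: C17H17BrO3S

C17H17BrO3S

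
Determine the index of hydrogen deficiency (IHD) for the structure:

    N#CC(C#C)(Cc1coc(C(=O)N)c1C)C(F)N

Molecular formula from the SMILES: C12H12FN3O2.
DoU = (2C + 2 + N − H − X)/2 = (2·12 + 2 + 3 − 12 − 1)/2 = 16/2 = 8.
(Structurally: 1 ring(s) + 7 π bond(s) = 8.)

8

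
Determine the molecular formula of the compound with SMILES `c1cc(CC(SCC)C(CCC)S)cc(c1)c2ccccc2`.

C20H26S2

Heavy atoms from the SMILES: 20 C, 2 S.
Implicit hydrogens by atom environment:
  9 × C (aromatic): 1 H each → 9
  4 × C: 2 H each → 8
  3 × C (aromatic): no H
  2 × C: 3 H each → 6
  2 × C: 1 H each → 2
  1 × S: 1 H
  1 × S: no H
  Total hydrogens = 26.
Molecular formula: C20H26S2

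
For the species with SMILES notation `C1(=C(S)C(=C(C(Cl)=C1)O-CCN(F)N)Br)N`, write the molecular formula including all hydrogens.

C8H10BrClFN3OS

Heavy atoms from the SMILES: 1 Br, 8 C, 1 Cl, 1 F, 3 N, 1 O, 1 S.
Implicit hydrogens by atom environment:
  5 × C (aromatic): no H
  2 × C: 2 H each → 4
  2 × N: 2 H each → 4
  1 × Br: no H
  1 × C (aromatic): 1 H
  1 × Cl: no H
  1 × F: no H
  1 × N: no H
  1 × O: no H
  1 × S: 1 H
  Total hydrogens = 10.
Molecular formula: C8H10BrClFN3OS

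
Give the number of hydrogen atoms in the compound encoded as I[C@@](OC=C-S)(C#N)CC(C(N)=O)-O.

Hydrogens are implicit in SMILES; fill each atom to its normal valence:
  3 × C: 1 H each → 3
  3 × C: no H
  2 × O: no H
  1 × C: 2 H
  1 × I: no H
  1 × N: 2 H
  1 × N: no H
  1 × O: 1 H
  1 × S: 1 H
  Total hydrogens = 9.

9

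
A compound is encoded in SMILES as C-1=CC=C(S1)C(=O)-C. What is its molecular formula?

Heavy atoms from the SMILES: 6 C, 1 O, 1 S.
Implicit hydrogens by atom environment:
  3 × C (aromatic): 1 H each → 3
  1 × C: 3 H
  1 × C (aromatic): no H
  1 × C: no H
  1 × O: no H
  1 × S (aromatic): no H
  Total hydrogens = 6.
Molecular formula: C6H6OS

C6H6OS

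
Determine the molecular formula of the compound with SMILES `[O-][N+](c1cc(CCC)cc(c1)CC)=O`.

C11H15NO2

Heavy atoms from the SMILES: 11 C, 1 N, 2 O.
Implicit hydrogens by atom environment:
  3 × C: 2 H each → 6
  3 × C (aromatic): 1 H each → 3
  3 × C (aromatic): no H
  2 × C: 3 H each → 6
  1 × N (charge +1): no H
  1 × O: no H
  1 × O (charge -1): no H
  Total hydrogens = 15.
Molecular formula: C11H15NO2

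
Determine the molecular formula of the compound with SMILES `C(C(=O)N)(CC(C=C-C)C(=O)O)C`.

C9H15NO3

Heavy atoms from the SMILES: 9 C, 1 N, 3 O.
Implicit hydrogens by atom environment:
  4 × C: 1 H each → 4
  2 × C: 3 H each → 6
  2 × C: no H
  2 × O: no H
  1 × C: 2 H
  1 × N: 2 H
  1 × O: 1 H
  Total hydrogens = 15.
Molecular formula: C9H15NO3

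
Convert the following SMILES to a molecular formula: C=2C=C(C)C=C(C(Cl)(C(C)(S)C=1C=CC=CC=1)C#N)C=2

C17H16ClNS

Heavy atoms from the SMILES: 17 C, 1 Cl, 1 N, 1 S.
Implicit hydrogens by atom environment:
  9 × C (aromatic): 1 H each → 9
  3 × C: no H
  3 × C (aromatic): no H
  2 × C: 3 H each → 6
  1 × Cl: no H
  1 × N: no H
  1 × S: 1 H
  Total hydrogens = 16.
Molecular formula: C17H16ClNS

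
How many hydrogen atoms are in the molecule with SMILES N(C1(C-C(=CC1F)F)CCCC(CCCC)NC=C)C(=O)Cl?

Hydrogens are implicit in SMILES; fill each atom to its normal valence:
  8 × C: 2 H each → 16
  4 × C: 1 H each → 4
  3 × C: no H
  2 × F: no H
  2 × N: 1 H each → 2
  1 × C: 3 H
  1 × Cl: no H
  1 × O: no H
  Total hydrogens = 25.

25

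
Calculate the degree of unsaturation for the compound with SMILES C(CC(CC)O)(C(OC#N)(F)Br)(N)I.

Molecular formula from the SMILES: C7H11BrFIN2O2.
DoU = (2C + 2 + N − H − X)/2 = (2·7 + 2 + 2 − 11 − 3)/2 = 4/2 = 2.
(Structurally: 0 ring(s) + 2 π bond(s) = 2.)

2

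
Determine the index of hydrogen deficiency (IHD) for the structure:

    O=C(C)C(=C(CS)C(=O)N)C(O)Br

3

Molecular formula from the SMILES: C7H10BrNO3S.
DoU = (2C + 2 + N − H − X)/2 = (2·7 + 2 + 1 − 10 − 1)/2 = 6/2 = 3.
(Structurally: 0 ring(s) + 3 π bond(s) = 3.)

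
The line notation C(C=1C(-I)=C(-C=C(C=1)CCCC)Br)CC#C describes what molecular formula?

Heavy atoms from the SMILES: 1 Br, 14 C, 1 I.
Implicit hydrogens by atom environment:
  5 × C: 2 H each → 10
  4 × C (aromatic): no H
  2 × C (aromatic): 1 H each → 2
  1 × Br: no H
  1 × C: 3 H
  1 × C: 1 H
  1 × C: no H
  1 × I: no H
  Total hydrogens = 16.
Molecular formula: C14H16BrI

C14H16BrI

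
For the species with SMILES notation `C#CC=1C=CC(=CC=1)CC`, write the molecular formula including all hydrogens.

Heavy atoms from the SMILES: 10 C.
Implicit hydrogens by atom environment:
  4 × C (aromatic): 1 H each → 4
  2 × C (aromatic): no H
  1 × C: 3 H
  1 × C: 2 H
  1 × C: 1 H
  1 × C: no H
  Total hydrogens = 10.
Molecular formula: C10H10

C10H10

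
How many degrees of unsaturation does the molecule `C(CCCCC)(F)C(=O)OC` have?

Molecular formula from the SMILES: C8H15FO2.
DoU = (2C + 2 + N − H − X)/2 = (2·8 + 2 + 0 − 15 − 1)/2 = 2/2 = 1.
(Structurally: 0 ring(s) + 1 π bond(s) = 1.)

1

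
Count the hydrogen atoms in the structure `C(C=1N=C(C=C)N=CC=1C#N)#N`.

4

Hydrogens are implicit in SMILES; fill each atom to its normal valence:
  3 × C (aromatic): no H
  2 × C: no H
  2 × N (aromatic): no H
  2 × N: no H
  1 × C: 2 H
  1 × C (aromatic): 1 H
  1 × C: 1 H
  Total hydrogens = 4.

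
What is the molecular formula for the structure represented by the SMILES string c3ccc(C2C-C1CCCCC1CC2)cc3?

Heavy atoms from the SMILES: 16 C.
Implicit hydrogens by atom environment:
  7 × C: 2 H each → 14
  5 × C (aromatic): 1 H each → 5
  3 × C: 1 H each → 3
  1 × C (aromatic): no H
  Total hydrogens = 22.
Molecular formula: C16H22

C16H22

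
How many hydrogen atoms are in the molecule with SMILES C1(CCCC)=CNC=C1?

Hydrogens are implicit in SMILES; fill each atom to its normal valence:
  3 × C: 2 H each → 6
  3 × C (aromatic): 1 H each → 3
  1 × C: 3 H
  1 × C (aromatic): no H
  1 × N (aromatic): 1 H
  Total hydrogens = 13.

13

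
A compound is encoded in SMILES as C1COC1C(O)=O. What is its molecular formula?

C4H6O3

Heavy atoms from the SMILES: 4 C, 3 O.
Implicit hydrogens by atom environment:
  2 × C: 2 H each → 4
  2 × O: no H
  1 × C: 1 H
  1 × C: no H
  1 × O: 1 H
  Total hydrogens = 6.
Molecular formula: C4H6O3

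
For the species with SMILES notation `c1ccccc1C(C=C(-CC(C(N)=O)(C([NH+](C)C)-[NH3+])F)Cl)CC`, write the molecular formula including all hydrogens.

Heavy atoms from the SMILES: 17 C, 1 Cl, 1 F, 3 N, 1 O.
Implicit hydrogens by atom environment:
  5 × C (aromatic): 1 H each → 5
  3 × C: 3 H each → 9
  3 × C: 1 H each → 3
  3 × C: no H
  2 × C: 2 H each → 4
  1 × C (aromatic): no H
  1 × Cl: no H
  1 × F: no H
  1 × N (charge +1): 3 H
  1 × N: 2 H
  1 × N (charge +1): 1 H
  1 × O: no H
  Total hydrogens = 27.
Net charge +2.
Molecular formula: [C17H27ClFN3O]2+

[C17H27ClFN3O]2+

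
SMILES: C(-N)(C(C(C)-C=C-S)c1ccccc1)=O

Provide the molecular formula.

Heavy atoms from the SMILES: 12 C, 1 N, 1 O, 1 S.
Implicit hydrogens by atom environment:
  5 × C (aromatic): 1 H each → 5
  4 × C: 1 H each → 4
  1 × C: 3 H
  1 × C (aromatic): no H
  1 × C: no H
  1 × N: 2 H
  1 × O: no H
  1 × S: 1 H
  Total hydrogens = 15.
Molecular formula: C12H15NOS

C12H15NOS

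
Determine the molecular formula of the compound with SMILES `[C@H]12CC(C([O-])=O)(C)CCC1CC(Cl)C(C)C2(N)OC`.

Heavy atoms from the SMILES: 14 C, 1 Cl, 1 N, 3 O.
Implicit hydrogens by atom environment:
  4 × C: 2 H each → 8
  4 × C: 1 H each → 4
  3 × C: 3 H each → 9
  3 × C: no H
  2 × O: no H
  1 × Cl: no H
  1 × N: 2 H
  1 × O (charge -1): no H
  Total hydrogens = 23.
Net charge -1.
Molecular formula: C14H23ClNO3-

C14H23ClNO3-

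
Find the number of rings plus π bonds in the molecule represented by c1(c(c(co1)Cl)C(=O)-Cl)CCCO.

4

Molecular formula from the SMILES: C8H8Cl2O3.
DoU = (2C + 2 + N − H − X)/2 = (2·8 + 2 + 0 − 8 − 2)/2 = 8/2 = 4.
(Structurally: 1 ring(s) + 3 π bond(s) = 4.)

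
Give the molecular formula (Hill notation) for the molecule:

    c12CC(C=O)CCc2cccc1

Heavy atoms from the SMILES: 11 C, 1 O.
Implicit hydrogens by atom environment:
  4 × C (aromatic): 1 H each → 4
  3 × C: 2 H each → 6
  2 × C: 1 H each → 2
  2 × C (aromatic): no H
  1 × O: no H
  Total hydrogens = 12.
Molecular formula: C11H12O

C11H12O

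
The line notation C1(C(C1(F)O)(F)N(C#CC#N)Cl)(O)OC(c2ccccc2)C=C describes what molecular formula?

Heavy atoms from the SMILES: 15 C, 1 Cl, 2 F, 2 N, 3 O.
Implicit hydrogens by atom environment:
  6 × C: no H
  5 × C (aromatic): 1 H each → 5
  2 × C: 1 H each → 2
  2 × F: no H
  2 × N: no H
  2 × O: 1 H each → 2
  1 × C: 2 H
  1 × C (aromatic): no H
  1 × Cl: no H
  1 × O: no H
  Total hydrogens = 11.
Molecular formula: C15H11ClF2N2O3

C15H11ClF2N2O3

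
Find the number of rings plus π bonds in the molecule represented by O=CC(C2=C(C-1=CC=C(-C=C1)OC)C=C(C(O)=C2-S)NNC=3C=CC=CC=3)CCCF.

Molecular formula from the SMILES: C24H25FN2O3S.
DoU = (2C + 2 + N − H − X)/2 = (2·24 + 2 + 2 − 25 − 1)/2 = 26/2 = 13.
(Structurally: 3 ring(s) + 10 π bond(s) = 13.)

13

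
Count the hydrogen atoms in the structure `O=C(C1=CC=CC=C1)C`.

8

Hydrogens are implicit in SMILES; fill each atom to its normal valence:
  5 × C (aromatic): 1 H each → 5
  1 × C: 3 H
  1 × C (aromatic): no H
  1 × C: no H
  1 × O: no H
  Total hydrogens = 8.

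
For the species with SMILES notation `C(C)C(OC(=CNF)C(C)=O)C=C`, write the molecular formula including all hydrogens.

C9H14FNO2

Heavy atoms from the SMILES: 9 C, 1 F, 1 N, 2 O.
Implicit hydrogens by atom environment:
  3 × C: 1 H each → 3
  2 × C: 3 H each → 6
  2 × C: 2 H each → 4
  2 × C: no H
  2 × O: no H
  1 × F: no H
  1 × N: 1 H
  Total hydrogens = 14.
Molecular formula: C9H14FNO2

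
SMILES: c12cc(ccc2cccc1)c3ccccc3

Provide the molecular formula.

C16H12

Heavy atoms from the SMILES: 16 C.
Implicit hydrogens by atom environment:
  12 × C (aromatic): 1 H each → 12
  4 × C (aromatic): no H
  Total hydrogens = 12.
Molecular formula: C16H12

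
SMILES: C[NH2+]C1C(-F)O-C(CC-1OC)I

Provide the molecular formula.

Heavy atoms from the SMILES: 7 C, 1 F, 1 I, 1 N, 2 O.
Implicit hydrogens by atom environment:
  4 × C: 1 H each → 4
  2 × C: 3 H each → 6
  2 × O: no H
  1 × C: 2 H
  1 × F: no H
  1 × I: no H
  1 × N (charge +1): 2 H
  Total hydrogens = 14.
Net charge +1.
Molecular formula: C7H14FINO2+

C7H14FINO2+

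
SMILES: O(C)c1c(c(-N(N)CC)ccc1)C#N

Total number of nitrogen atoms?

3

The symbol for nitrogen appears 3 times in the SMILES.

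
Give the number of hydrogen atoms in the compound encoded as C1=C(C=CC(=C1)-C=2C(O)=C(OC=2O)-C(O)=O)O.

8

Hydrogens are implicit in SMILES; fill each atom to its normal valence:
  6 × C (aromatic): no H
  4 × C (aromatic): 1 H each → 4
  4 × O: 1 H each → 4
  1 × C: no H
  1 × O (aromatic): no H
  1 × O: no H
  Total hydrogens = 8.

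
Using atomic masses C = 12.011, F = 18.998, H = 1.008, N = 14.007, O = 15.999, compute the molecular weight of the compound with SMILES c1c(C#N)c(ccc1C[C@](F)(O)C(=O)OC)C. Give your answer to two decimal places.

Molecular formula: C12H12FNO3.
M = 12×12.011 + 1×18.998 + 12×1.008 + 1×14.007 + 3×15.999 = 237.23 g/mol.

237.23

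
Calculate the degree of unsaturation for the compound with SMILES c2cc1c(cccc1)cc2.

Molecular formula from the SMILES: C10H8.
DoU = (2C + 2 + N − H − X)/2 = (2·10 + 2 + 0 − 8 − 0)/2 = 14/2 = 7.
(Structurally: 2 ring(s) + 5 π bond(s) = 7.)

7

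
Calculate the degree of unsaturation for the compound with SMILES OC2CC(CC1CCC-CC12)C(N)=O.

Molecular formula from the SMILES: C11H19NO2.
DoU = (2C + 2 + N − H − X)/2 = (2·11 + 2 + 1 − 19 − 0)/2 = 6/2 = 3.
(Structurally: 2 ring(s) + 1 π bond(s) = 3.)

3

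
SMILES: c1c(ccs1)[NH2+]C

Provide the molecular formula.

Heavy atoms from the SMILES: 5 C, 1 N, 1 S.
Implicit hydrogens by atom environment:
  3 × C (aromatic): 1 H each → 3
  1 × C: 3 H
  1 × C (aromatic): no H
  1 × N (charge +1): 2 H
  1 × S (aromatic): no H
  Total hydrogens = 8.
Net charge +1.
Molecular formula: C5H8NS+

C5H8NS+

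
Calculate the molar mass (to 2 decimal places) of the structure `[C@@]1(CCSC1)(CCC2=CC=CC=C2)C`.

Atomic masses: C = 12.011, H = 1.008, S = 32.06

206.35

Molecular formula: C13H18S.
M = 13×12.011 + 18×1.008 + 1×32.06 = 206.35 g/mol.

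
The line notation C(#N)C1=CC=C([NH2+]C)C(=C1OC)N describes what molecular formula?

Heavy atoms from the SMILES: 9 C, 3 N, 1 O.
Implicit hydrogens by atom environment:
  4 × C (aromatic): no H
  2 × C: 3 H each → 6
  2 × C (aromatic): 1 H each → 2
  1 × C: no H
  1 × N (charge +1): 2 H
  1 × N: 2 H
  1 × N: no H
  1 × O: no H
  Total hydrogens = 12.
Net charge +1.
Molecular formula: C9H12N3O+

C9H12N3O+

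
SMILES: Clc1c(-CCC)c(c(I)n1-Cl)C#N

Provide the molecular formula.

C8H7Cl2IN2

Heavy atoms from the SMILES: 8 C, 2 Cl, 1 I, 2 N.
Implicit hydrogens by atom environment:
  4 × C (aromatic): no H
  2 × C: 2 H each → 4
  2 × Cl: no H
  1 × C: 3 H
  1 × C: no H
  1 × I: no H
  1 × N (aromatic): no H
  1 × N: no H
  Total hydrogens = 7.
Molecular formula: C8H7Cl2IN2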